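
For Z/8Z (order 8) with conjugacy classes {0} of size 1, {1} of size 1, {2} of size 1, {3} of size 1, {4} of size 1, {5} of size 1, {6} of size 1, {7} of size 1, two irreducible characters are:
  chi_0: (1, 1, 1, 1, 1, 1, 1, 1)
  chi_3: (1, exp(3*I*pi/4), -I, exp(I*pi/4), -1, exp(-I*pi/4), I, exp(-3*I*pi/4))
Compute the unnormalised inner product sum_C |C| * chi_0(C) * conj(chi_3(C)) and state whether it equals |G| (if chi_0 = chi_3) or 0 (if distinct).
Sum = 0; so <chi_0, chi_3> = 0 (distinct irreducibles are orthogonal).

Proof sketch: Compute term by term over conjugacy classes (|C| * chi_0(C) * conj(chi_3(C))):
  1*(1)*conj(1) + 1*(1)*conj(exp(3*I*pi/4)) + 1*(1)*conj(-I) + 1*(1)*conj(exp(I*pi/4)) + 1*(1)*conj(-1) + 1*(1)*conj(exp(-I*pi/4)) + 1*(1)*conj(I) + 1*(1)*conj(exp(-3*I*pi/4))
  = (1) + (exp(-3*I*pi/4)) + (I) + (exp(-I*pi/4)) + (-1) + (exp(I*pi/4)) + (-I) + (exp(3*I*pi/4))
  = 0.
(Exp terms are combined using exp(i*s)*conj(exp(i*t)) = exp(i*(s-t)), and sums of them are collapsed using the identity that for every m > 1 the m distinct m-th roots of unity sum to 0, e.g. 1 + exp(2*I*pi/3) + exp(-2*I*pi/3) = 0.)
Dividing by |G| = 8 gives 0/8 = 0, matching the row-orthogonality relation <chi_0, chi_3> = [chi_0 = chi_3].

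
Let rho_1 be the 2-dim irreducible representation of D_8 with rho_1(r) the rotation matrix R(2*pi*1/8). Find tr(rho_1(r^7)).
chi_{rho_1}(r^7) = 2*cos(2*pi*1*7/8) = sqrt(2)

Working: rho_1(r^7) is rotation by angle 2*pi*1*7/8, whose trace is 2*cos(2*pi*1*7/8) = sqrt(2).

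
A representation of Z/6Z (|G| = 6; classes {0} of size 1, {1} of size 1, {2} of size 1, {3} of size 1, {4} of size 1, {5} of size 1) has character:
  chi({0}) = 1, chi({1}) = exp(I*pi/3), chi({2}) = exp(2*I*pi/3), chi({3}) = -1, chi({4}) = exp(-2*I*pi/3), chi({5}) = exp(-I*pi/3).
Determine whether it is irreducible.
Irreducible: <chi, chi> = 1.

Explanation: <chi, chi> = (1/|G|) sum_C |C| * |chi(C)|^2 = (1/6)[1*|1|^2 + 1*|exp(I*pi/3)|^2 + 1*|exp(2*I*pi/3)|^2 + 1*|-1|^2 + 1*|exp(-2*I*pi/3)|^2 + 1*|exp(-I*pi/3)|^2]
  = (1/6)[(1) + (1) + (1) + (1) + (1) + (1)] = 6/6 = 1.
(Exp terms are combined using exp(i*s)*conj(exp(i*t)) = exp(i*(s-t)), and sums of them are collapsed using the identity that for every m > 1 the m distinct m-th roots of unity sum to 0, e.g. 1 + exp(2*I*pi/3) + exp(-2*I*pi/3) = 0.)
A character is irreducible iff <chi, chi> = 1, so this representation is irreducible.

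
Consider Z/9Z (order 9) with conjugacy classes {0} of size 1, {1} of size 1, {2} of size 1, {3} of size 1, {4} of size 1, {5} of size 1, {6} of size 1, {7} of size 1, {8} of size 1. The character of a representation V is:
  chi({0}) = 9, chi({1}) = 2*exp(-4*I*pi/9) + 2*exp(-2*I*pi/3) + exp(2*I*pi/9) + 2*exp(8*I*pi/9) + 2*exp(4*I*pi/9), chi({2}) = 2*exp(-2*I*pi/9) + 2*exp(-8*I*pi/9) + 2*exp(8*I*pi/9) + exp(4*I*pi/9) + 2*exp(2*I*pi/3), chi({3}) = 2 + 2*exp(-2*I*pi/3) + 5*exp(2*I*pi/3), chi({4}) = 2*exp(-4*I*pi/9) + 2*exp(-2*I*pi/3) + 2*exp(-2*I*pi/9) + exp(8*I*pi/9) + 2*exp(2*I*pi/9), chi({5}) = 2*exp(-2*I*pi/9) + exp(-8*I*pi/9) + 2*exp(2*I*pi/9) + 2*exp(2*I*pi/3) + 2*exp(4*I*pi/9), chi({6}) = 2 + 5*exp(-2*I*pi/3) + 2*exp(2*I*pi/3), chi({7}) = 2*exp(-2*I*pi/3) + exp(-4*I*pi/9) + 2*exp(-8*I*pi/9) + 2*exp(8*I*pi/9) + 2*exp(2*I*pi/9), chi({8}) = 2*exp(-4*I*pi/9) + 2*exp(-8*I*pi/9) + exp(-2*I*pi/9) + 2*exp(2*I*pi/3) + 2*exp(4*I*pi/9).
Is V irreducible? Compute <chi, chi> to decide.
Not irreducible (reducible): <chi, chi> = 17 > 1.

Derivation: <chi, chi> = (1/|G|) sum_C |C| * |chi(C)|^2 = (1/9)[1*|9|^2 + 1*|2*exp(-4*I*pi/9) + 2*exp(-2*I*pi/3) + exp(2*I*pi/9) + 2*exp(8*I*pi/9) + 2*exp(4*I*pi/9)|^2 + 1*|2*exp(-2*I*pi/9) + 2*exp(-8*I*pi/9) + 2*exp(8*I*pi/9) + exp(4*I*pi/9) + 2*exp(2*I*pi/3)|^2 + 1*|2 + 2*exp(-2*I*pi/3) + 5*exp(2*I*pi/3)|^2 + 1*|2*exp(-4*I*pi/9) + 2*exp(-2*I*pi/3) + 2*exp(-2*I*pi/9) + exp(8*I*pi/9) + 2*exp(2*I*pi/9)|^2 + 1*|2*exp(-2*I*pi/9) + exp(-8*I*pi/9) + 2*exp(2*I*pi/9) + 2*exp(2*I*pi/3) + 2*exp(4*I*pi/9)|^2 + 1*|2 + 5*exp(-2*I*pi/3) + 2*exp(2*I*pi/3)|^2 + 1*|2*exp(-2*I*pi/3) + exp(-4*I*pi/9) + 2*exp(-8*I*pi/9) + 2*exp(8*I*pi/9) + 2*exp(2*I*pi/9)|^2 + 1*|2*exp(-4*I*pi/9) + 2*exp(-8*I*pi/9) + exp(-2*I*pi/9) + 2*exp(2*I*pi/3) + 2*exp(4*I*pi/9)|^2]
  = (1/9)[(81) + (17 + 8*exp(-4*I*pi/9) + 8*exp(-2*I*pi/3) + 6*exp(-2*I*pi/9) + 10*exp(-8*I*pi/9) + 10*exp(8*I*pi/9) + 6*exp(2*I*pi/9) + 8*exp(2*I*pi/3) + 8*exp(4*I*pi/9)) + (17 + 8*exp(-2*I*pi/3) + 10*exp(-2*I*pi/9) + 6*exp(-4*I*pi/9) + 8*exp(-8*I*pi/9) + 8*exp(8*I*pi/9) + 6*exp(4*I*pi/9) + 10*exp(2*I*pi/9) + 8*exp(2*I*pi/3)) + (9) + (17 + 10*exp(-4*I*pi/9) + 8*exp(-2*I*pi/3) + 8*exp(-2*I*pi/9) + 6*exp(-8*I*pi/9) + 6*exp(8*I*pi/9) + 8*exp(2*I*pi/9) + 8*exp(2*I*pi/3) + 10*exp(4*I*pi/9)) + (17 + 10*exp(-4*I*pi/9) + 8*exp(-2*I*pi/3) + 8*exp(-2*I*pi/9) + 6*exp(-8*I*pi/9) + 6*exp(8*I*pi/9) + 8*exp(2*I*pi/9) + 8*exp(2*I*pi/3) + 10*exp(4*I*pi/9)) + (9) + (17 + 8*exp(-2*I*pi/3) + 10*exp(-2*I*pi/9) + 6*exp(-4*I*pi/9) + 8*exp(-8*I*pi/9) + 8*exp(8*I*pi/9) + 6*exp(4*I*pi/9) + 10*exp(2*I*pi/9) + 8*exp(2*I*pi/3)) + (17 + 8*exp(-4*I*pi/9) + 8*exp(-2*I*pi/3) + 6*exp(-2*I*pi/9) + 10*exp(-8*I*pi/9) + 10*exp(8*I*pi/9) + 6*exp(2*I*pi/9) + 8*exp(2*I*pi/3) + 8*exp(4*I*pi/9))] = 153/9 = 17.
(Exp terms are combined using exp(i*s)*conj(exp(i*t)) = exp(i*(s-t)), and sums of them are collapsed using the identity that for every m > 1 the m distinct m-th roots of unity sum to 0, e.g. 1 + exp(2*I*pi/3) + exp(-2*I*pi/3) = 0.)
A character is irreducible iff <chi, chi> = 1, so this representation is reducible.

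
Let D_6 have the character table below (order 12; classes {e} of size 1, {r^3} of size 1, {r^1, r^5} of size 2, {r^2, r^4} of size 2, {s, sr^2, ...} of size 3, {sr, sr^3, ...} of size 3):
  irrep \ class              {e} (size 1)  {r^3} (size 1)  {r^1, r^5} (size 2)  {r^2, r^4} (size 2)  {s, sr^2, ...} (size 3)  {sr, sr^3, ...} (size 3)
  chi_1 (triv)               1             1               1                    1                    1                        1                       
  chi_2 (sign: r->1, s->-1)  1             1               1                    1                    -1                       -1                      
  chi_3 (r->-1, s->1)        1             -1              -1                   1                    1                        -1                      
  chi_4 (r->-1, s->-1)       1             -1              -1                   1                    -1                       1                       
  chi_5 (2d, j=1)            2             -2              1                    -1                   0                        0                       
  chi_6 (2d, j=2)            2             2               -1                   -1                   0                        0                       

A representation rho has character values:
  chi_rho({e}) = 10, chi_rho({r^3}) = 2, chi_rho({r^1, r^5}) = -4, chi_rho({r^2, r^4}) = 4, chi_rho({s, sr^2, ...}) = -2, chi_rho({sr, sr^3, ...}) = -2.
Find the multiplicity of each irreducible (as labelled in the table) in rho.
Multiplicities: chi_1: 0, chi_2: 2, chi_3: 2, chi_4: 2, chi_5: 0, chi_6: 2.

Details: Use <chi_rho, chi> = (1/|G|) sum_C |C| * chi_rho(C) * conj(chi(C)) with |G| = 12 for each irreducible chi in the table:
  <chi_rho, chi_1> = (1/12)[1*(10)*conj(1) + 1*(2)*conj(1) + 2*(-4)*conj(1) + 2*(4)*conj(1) + 3*(-2)*conj(1) + 3*(-2)*conj(1)]
      = (1/12)[(10) + (2) + (-8) + (8) + (-6) + (-6)] = 0/12 = 0
  <chi_rho, chi_2> = (1/12)[1*(10)*conj(1) + 1*(2)*conj(1) + 2*(-4)*conj(1) + 2*(4)*conj(1) + 3*(-2)*conj(-1) + 3*(-2)*conj(-1)]
      = (1/12)[(10) + (2) + (-8) + (8) + (6) + (6)] = 24/12 = 2
  <chi_rho, chi_3> = (1/12)[1*(10)*conj(1) + 1*(2)*conj(-1) + 2*(-4)*conj(-1) + 2*(4)*conj(1) + 3*(-2)*conj(1) + 3*(-2)*conj(-1)]
      = (1/12)[(10) + (-2) + (8) + (8) + (-6) + (6)] = 24/12 = 2
  <chi_rho, chi_4> = (1/12)[1*(10)*conj(1) + 1*(2)*conj(-1) + 2*(-4)*conj(-1) + 2*(4)*conj(1) + 3*(-2)*conj(-1) + 3*(-2)*conj(1)]
      = (1/12)[(10) + (-2) + (8) + (8) + (6) + (-6)] = 24/12 = 2
  <chi_rho, chi_5> = (1/12)[1*(10)*conj(2) + 1*(2)*conj(-2) + 2*(-4)*conj(1) + 2*(4)*conj(-1) + 3*(-2)*conj(0) + 3*(-2)*conj(0)]
      = (1/12)[(20) + (-4) + (-8) + (-8) + (0) + (0)] = 0/12 = 0
  <chi_rho, chi_6> = (1/12)[1*(10)*conj(2) + 1*(2)*conj(2) + 2*(-4)*conj(-1) + 2*(4)*conj(-1) + 3*(-2)*conj(0) + 3*(-2)*conj(0)]
      = (1/12)[(20) + (4) + (8) + (-8) + (0) + (0)] = 24/12 = 2
Dimension check: dim(rho) = sum (mult * dim) = 0*1 + 2*1 + 2*1 + 2*1 + 0*2 + 2*2 = 10 = chi_rho(e) = 10.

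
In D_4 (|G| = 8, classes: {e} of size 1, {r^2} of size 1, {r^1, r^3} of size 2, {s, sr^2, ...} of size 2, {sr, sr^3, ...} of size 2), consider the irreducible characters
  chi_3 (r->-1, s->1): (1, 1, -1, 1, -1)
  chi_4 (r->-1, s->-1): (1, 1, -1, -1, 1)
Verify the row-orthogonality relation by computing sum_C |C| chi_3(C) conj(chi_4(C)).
Sum = 0; so <chi_3, chi_4> = 0 (distinct irreducibles are orthogonal).

Derivation: Compute term by term over conjugacy classes (|C| * chi_3(C) * conj(chi_4(C))):
  1*(1)*conj(1) + 1*(1)*conj(1) + 2*(-1)*conj(-1) + 2*(1)*conj(-1) + 2*(-1)*conj(1)
  = (1) + (1) + (2) + (-2) + (-2)
  = 0.
Dividing by |G| = 8 gives 0/8 = 0, matching the row-orthogonality relation <chi_3, chi_4> = [chi_3 = chi_4].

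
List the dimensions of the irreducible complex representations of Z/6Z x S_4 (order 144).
Dimensions: 1, 1, 1, 1, 1, 1, 1, 1, 1, 1, 1, 1, 2, 2, 2, 2, 2, 2, 3, 3, 3, 3, 3, 3, 3, 3, 3, 3, 3, 3

Details: There are 30 irreducibles (= number of conjugacy classes). Their dimensions d_i satisfy sum d_i^2 = |G| = 144: 1 + 1 + 1 + 1 + 1 + 1 + 1 + 1 + 1 + 1 + 1 + 1 + 4 + 4 + 4 + 4 + 4 + 4 + 9 + 9 + 9 + 9 + 9 + 9 + 9 + 9 + 9 + 9 + 9 + 9 = 144. (For the product with Z/6Z: each of the 6 1-dim characters of Z/6Z tensors with each irrep of S_4, giving 6 copies of each S_4-dimension.)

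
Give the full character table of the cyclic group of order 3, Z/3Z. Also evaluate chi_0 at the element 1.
Character table of Z/3Z (irreps indexed chi_0,...,chi_2 with chi_k(m) = zeta_3^(k*m), zeta_3 = exp(2*pi*i/3)):
  irrep \ class  {0} (size 1)  {1} (size 1)    {2} (size 1)  
  chi_0          1             1               1             
  chi_1          1             exp(2*I*pi/3)   exp(-2*I*pi/3)
  chi_2          1             exp(-2*I*pi/3)  exp(2*I*pi/3) 

Spot check: chi_0(1) = zeta_3^(0*1) = zeta_3^0 = 1.

Argument: Z/3Z is abelian, so all 3 irreducible complex representations are 1-dimensional. They are given by chi_k(m) = zeta_3^(k*m) for k = 0,...,2. Row orthogonality: sum_m chi_k(m) conj(chi_l(m)) = 3 * [k = l].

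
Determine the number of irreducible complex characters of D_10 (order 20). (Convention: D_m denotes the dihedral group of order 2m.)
8

Why: The number of irreducible complex representations of a finite group equals its number of conjugacy classes. D_10 has 8 conjugacy classes (n/2 + 3 for n even), so D_10 (order 20) has exactly 8 irreducible complex representations.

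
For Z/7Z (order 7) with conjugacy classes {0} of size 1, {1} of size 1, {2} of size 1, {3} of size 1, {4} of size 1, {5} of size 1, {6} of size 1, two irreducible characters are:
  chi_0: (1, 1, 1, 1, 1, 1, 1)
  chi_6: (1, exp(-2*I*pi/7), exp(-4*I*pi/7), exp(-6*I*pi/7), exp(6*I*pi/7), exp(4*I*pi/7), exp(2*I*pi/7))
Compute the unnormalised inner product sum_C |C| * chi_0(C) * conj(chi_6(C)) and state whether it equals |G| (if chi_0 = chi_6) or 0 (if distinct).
Sum = 0; so <chi_0, chi_6> = 0 (distinct irreducibles are orthogonal).

Justification: Compute term by term over conjugacy classes (|C| * chi_0(C) * conj(chi_6(C))):
  1*(1)*conj(1) + 1*(1)*conj(exp(-2*I*pi/7)) + 1*(1)*conj(exp(-4*I*pi/7)) + 1*(1)*conj(exp(-6*I*pi/7)) + 1*(1)*conj(exp(6*I*pi/7)) + 1*(1)*conj(exp(4*I*pi/7)) + 1*(1)*conj(exp(2*I*pi/7))
  = (1) + (exp(2*I*pi/7)) + (exp(4*I*pi/7)) + (exp(6*I*pi/7)) + (exp(-6*I*pi/7)) + (exp(-4*I*pi/7)) + (exp(-2*I*pi/7))
  = 0.
(Exp terms are combined using exp(i*s)*conj(exp(i*t)) = exp(i*(s-t)), and sums of them are collapsed using the identity that for every m > 1 the m distinct m-th roots of unity sum to 0, e.g. 1 + exp(2*I*pi/3) + exp(-2*I*pi/3) = 0.)
Dividing by |G| = 7 gives 0/7 = 0, matching the row-orthogonality relation <chi_0, chi_6> = [chi_0 = chi_6].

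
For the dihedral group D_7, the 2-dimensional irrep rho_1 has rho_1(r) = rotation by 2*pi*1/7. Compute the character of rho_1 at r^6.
chi_{rho_1}(r^6) = 2*cos(2*pi*1*6/7) = 2*cos(2*pi/7)

Working: rho_1(r^6) is rotation by angle 2*pi*1*6/7, whose trace is 2*cos(2*pi*1*6/7) = 2*cos(2*pi/7).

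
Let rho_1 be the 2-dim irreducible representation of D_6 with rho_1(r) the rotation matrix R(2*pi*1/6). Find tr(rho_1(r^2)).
chi_{rho_1}(r^2) = 2*cos(2*pi*1*2/6) = -1

Why: rho_1(r^2) is rotation by angle 2*pi*1*2/6, whose trace is 2*cos(2*pi*1*2/6) = -1.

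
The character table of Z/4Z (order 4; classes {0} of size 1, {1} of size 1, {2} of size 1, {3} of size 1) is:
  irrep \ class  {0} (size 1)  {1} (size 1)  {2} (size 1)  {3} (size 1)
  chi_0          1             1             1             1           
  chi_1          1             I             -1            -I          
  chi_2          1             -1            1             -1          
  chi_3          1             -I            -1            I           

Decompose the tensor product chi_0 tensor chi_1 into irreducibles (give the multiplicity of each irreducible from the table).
chi_0 tensor chi_1 = chi_1 (all other irreducibles have multiplicity 0).

Working: The character of a tensor product is the pointwise product (chi_0 * chi_1)(C) = chi_0(C) * chi_1(C):
  {0}: (1)*(1), {1}: (1)*(I), {2}: (1)*(-1), {3}: (1)*(-I)
so (chi_0 * chi_1) takes values
  {0} -> 1, {1} -> I, {2} -> -1, {3} -> -I.
Now take the inner product of this character with each irreducible chi from the table, <chi_0*chi_1, chi> = (1/4) sum_C |C| (chi_0*chi_1)(C) conj(chi(C)):
  <chi_0*chi_1, chi_0> = (1/4)[1*(1)*conj(1) + 1*(I)*conj(1) + 1*(-1)*conj(1) + 1*(-I)*conj(1)]
      = (1/4)[(1) + (I) + (-1) + (-I)] = 0/4 = 0
  <chi_0*chi_1, chi_1> = (1/4)[1*(1)*conj(1) + 1*(I)*conj(I) + 1*(-1)*conj(-1) + 1*(-I)*conj(-I)]
      = (1/4)[(1) + (1) + (1) + (1)] = 4/4 = 1
  <chi_0*chi_1, chi_2> = (1/4)[1*(1)*conj(1) + 1*(I)*conj(-1) + 1*(-1)*conj(1) + 1*(-I)*conj(-1)]
      = (1/4)[(1) + (-I) + (-1) + (I)] = 0/4 = 0
  <chi_0*chi_1, chi_3> = (1/4)[1*(1)*conj(1) + 1*(I)*conj(-I) + 1*(-1)*conj(-1) + 1*(-I)*conj(I)]
      = (1/4)[(1) + (-1) + (1) + (-1)] = 0/4 = 0
(Exp terms are combined using exp(i*s)*conj(exp(i*t)) = exp(i*(s-t)), and sums of them are collapsed using the identity that for every m > 1 the m distinct m-th roots of unity sum to 0, e.g. 1 + exp(2*I*pi/3) + exp(-2*I*pi/3) = 0.)
Hence the multiplicities are chi_1: 1. Dimension check: dim(chi_0)*dim(chi_1) = 1*1 = 1 and sum (mult * dim) = 1*1 = 1.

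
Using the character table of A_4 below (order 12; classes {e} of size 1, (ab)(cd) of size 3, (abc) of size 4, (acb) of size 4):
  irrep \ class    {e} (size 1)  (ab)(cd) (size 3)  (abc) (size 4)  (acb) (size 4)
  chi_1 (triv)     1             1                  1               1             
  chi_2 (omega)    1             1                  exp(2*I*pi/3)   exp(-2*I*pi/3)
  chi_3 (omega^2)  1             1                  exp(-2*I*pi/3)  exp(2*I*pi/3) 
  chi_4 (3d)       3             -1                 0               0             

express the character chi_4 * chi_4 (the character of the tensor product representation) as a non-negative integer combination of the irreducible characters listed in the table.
chi_4 tensor chi_4 = chi_1 + chi_2 + chi_3 + 2*chi_4 (all other irreducibles have multiplicity 0).

Why: The character of a tensor product is the pointwise product (chi_4 * chi_4)(C) = chi_4(C) * chi_4(C):
  {e}: (3)*(3), (ab)(cd): (-1)*(-1), (abc): (0)*(0), (acb): (0)*(0)
so (chi_4 * chi_4) takes values
  {e} -> 9, (ab)(cd) -> 1, (abc) -> 0, (acb) -> 0.
Now take the inner product of this character with each irreducible chi from the table, <chi_4*chi_4, chi> = (1/12) sum_C |C| (chi_4*chi_4)(C) conj(chi(C)):
  <chi_4*chi_4, chi_1> = (1/12)[1*(9)*conj(1) + 3*(1)*conj(1) + 4*(0)*conj(1) + 4*(0)*conj(1)]
      = (1/12)[(9) + (3) + (0) + (0)] = 12/12 = 1
  <chi_4*chi_4, chi_2> = (1/12)[1*(9)*conj(1) + 3*(1)*conj(1) + 4*(0)*conj(exp(2*I*pi/3)) + 4*(0)*conj(exp(-2*I*pi/3))]
      = (1/12)[(9) + (3) + (0) + (0)] = 12/12 = 1
  <chi_4*chi_4, chi_3> = (1/12)[1*(9)*conj(1) + 3*(1)*conj(1) + 4*(0)*conj(exp(-2*I*pi/3)) + 4*(0)*conj(exp(2*I*pi/3))]
      = (1/12)[(9) + (3) + (0) + (0)] = 12/12 = 1
  <chi_4*chi_4, chi_4> = (1/12)[1*(9)*conj(3) + 3*(1)*conj(-1) + 4*(0)*conj(0) + 4*(0)*conj(0)]
      = (1/12)[(27) + (-3) + (0) + (0)] = 24/12 = 2
(Exp terms are combined using exp(i*s)*conj(exp(i*t)) = exp(i*(s-t)), and sums of them are collapsed using the identity that for every m > 1 the m distinct m-th roots of unity sum to 0, e.g. 1 + exp(2*I*pi/3) + exp(-2*I*pi/3) = 0.)
Hence the multiplicities are chi_1: 1, chi_2: 1, chi_3: 1, chi_4: 2. Dimension check: dim(chi_4)*dim(chi_4) = 3*3 = 9 and sum (mult * dim) = 1*1 + 1*1 + 1*1 + 2*3 = 9.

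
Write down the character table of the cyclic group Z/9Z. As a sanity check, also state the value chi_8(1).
Character table of Z/9Z (irreps indexed chi_0,...,chi_8 with chi_k(m) = zeta_9^(k*m), zeta_9 = exp(2*pi*i/9)):
  irrep \ class  {0} (size 1)  {1} (size 1)    {2} (size 1)    {3} (size 1)    {4} (size 1)    {5} (size 1)    {6} (size 1)    {7} (size 1)    {8} (size 1)  
  chi_0          1             1               1               1               1               1               1               1               1             
  chi_1          1             exp(2*I*pi/9)   exp(4*I*pi/9)   exp(2*I*pi/3)   exp(8*I*pi/9)   exp(-8*I*pi/9)  exp(-2*I*pi/3)  exp(-4*I*pi/9)  exp(-2*I*pi/9)
  chi_2          1             exp(4*I*pi/9)   exp(8*I*pi/9)   exp(-2*I*pi/3)  exp(-2*I*pi/9)  exp(2*I*pi/9)   exp(2*I*pi/3)   exp(-8*I*pi/9)  exp(-4*I*pi/9)
  chi_3          1             exp(2*I*pi/3)   exp(-2*I*pi/3)  1               exp(2*I*pi/3)   exp(-2*I*pi/3)  1               exp(2*I*pi/3)   exp(-2*I*pi/3)
  chi_4          1             exp(8*I*pi/9)   exp(-2*I*pi/9)  exp(2*I*pi/3)   exp(-4*I*pi/9)  exp(4*I*pi/9)   exp(-2*I*pi/3)  exp(2*I*pi/9)   exp(-8*I*pi/9)
  chi_5          1             exp(-8*I*pi/9)  exp(2*I*pi/9)   exp(-2*I*pi/3)  exp(4*I*pi/9)   exp(-4*I*pi/9)  exp(2*I*pi/3)   exp(-2*I*pi/9)  exp(8*I*pi/9) 
  chi_6          1             exp(-2*I*pi/3)  exp(2*I*pi/3)   1               exp(-2*I*pi/3)  exp(2*I*pi/3)   1               exp(-2*I*pi/3)  exp(2*I*pi/3) 
  chi_7          1             exp(-4*I*pi/9)  exp(-8*I*pi/9)  exp(2*I*pi/3)   exp(2*I*pi/9)   exp(-2*I*pi/9)  exp(-2*I*pi/3)  exp(8*I*pi/9)   exp(4*I*pi/9) 
  chi_8          1             exp(-2*I*pi/9)  exp(-4*I*pi/9)  exp(-2*I*pi/3)  exp(-8*I*pi/9)  exp(8*I*pi/9)   exp(2*I*pi/3)   exp(4*I*pi/9)   exp(2*I*pi/9) 

Spot check: chi_8(1) = zeta_9^(8*1) = zeta_9^8 = exp(-2*I*pi/9).

Argument: Z/9Z is abelian, so all 9 irreducible complex representations are 1-dimensional. They are given by chi_k(m) = zeta_9^(k*m) for k = 0,...,8. Row orthogonality: sum_m chi_k(m) conj(chi_l(m)) = 9 * [k = l].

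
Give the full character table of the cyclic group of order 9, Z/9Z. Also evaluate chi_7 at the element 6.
Character table of Z/9Z (irreps indexed chi_0,...,chi_8 with chi_k(m) = zeta_9^(k*m), zeta_9 = exp(2*pi*i/9)):
  irrep \ class  {0} (size 1)  {1} (size 1)    {2} (size 1)    {3} (size 1)    {4} (size 1)    {5} (size 1)    {6} (size 1)    {7} (size 1)    {8} (size 1)  
  chi_0          1             1               1               1               1               1               1               1               1             
  chi_1          1             exp(2*I*pi/9)   exp(4*I*pi/9)   exp(2*I*pi/3)   exp(8*I*pi/9)   exp(-8*I*pi/9)  exp(-2*I*pi/3)  exp(-4*I*pi/9)  exp(-2*I*pi/9)
  chi_2          1             exp(4*I*pi/9)   exp(8*I*pi/9)   exp(-2*I*pi/3)  exp(-2*I*pi/9)  exp(2*I*pi/9)   exp(2*I*pi/3)   exp(-8*I*pi/9)  exp(-4*I*pi/9)
  chi_3          1             exp(2*I*pi/3)   exp(-2*I*pi/3)  1               exp(2*I*pi/3)   exp(-2*I*pi/3)  1               exp(2*I*pi/3)   exp(-2*I*pi/3)
  chi_4          1             exp(8*I*pi/9)   exp(-2*I*pi/9)  exp(2*I*pi/3)   exp(-4*I*pi/9)  exp(4*I*pi/9)   exp(-2*I*pi/3)  exp(2*I*pi/9)   exp(-8*I*pi/9)
  chi_5          1             exp(-8*I*pi/9)  exp(2*I*pi/9)   exp(-2*I*pi/3)  exp(4*I*pi/9)   exp(-4*I*pi/9)  exp(2*I*pi/3)   exp(-2*I*pi/9)  exp(8*I*pi/9) 
  chi_6          1             exp(-2*I*pi/3)  exp(2*I*pi/3)   1               exp(-2*I*pi/3)  exp(2*I*pi/3)   1               exp(-2*I*pi/3)  exp(2*I*pi/3) 
  chi_7          1             exp(-4*I*pi/9)  exp(-8*I*pi/9)  exp(2*I*pi/3)   exp(2*I*pi/9)   exp(-2*I*pi/9)  exp(-2*I*pi/3)  exp(8*I*pi/9)   exp(4*I*pi/9) 
  chi_8          1             exp(-2*I*pi/9)  exp(-4*I*pi/9)  exp(-2*I*pi/3)  exp(-8*I*pi/9)  exp(8*I*pi/9)   exp(2*I*pi/3)   exp(4*I*pi/9)   exp(2*I*pi/9) 

Spot check: chi_7(6) = zeta_9^(7*6) = zeta_9^42 = exp(-2*I*pi/3).

Explanation: Z/9Z is abelian, so all 9 irreducible complex representations are 1-dimensional. They are given by chi_k(m) = zeta_9^(k*m) for k = 0,...,8. Row orthogonality: sum_m chi_k(m) conj(chi_l(m)) = 9 * [k = l].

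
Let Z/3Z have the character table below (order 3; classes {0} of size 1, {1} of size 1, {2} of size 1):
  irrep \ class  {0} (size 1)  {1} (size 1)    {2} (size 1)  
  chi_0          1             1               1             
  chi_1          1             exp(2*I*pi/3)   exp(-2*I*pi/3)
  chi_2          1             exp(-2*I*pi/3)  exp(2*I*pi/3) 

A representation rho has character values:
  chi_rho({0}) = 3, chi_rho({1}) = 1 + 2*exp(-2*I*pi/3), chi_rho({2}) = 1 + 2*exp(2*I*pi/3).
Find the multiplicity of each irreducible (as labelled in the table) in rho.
Multiplicities: chi_0: 1, chi_1: 0, chi_2: 2.

Why: Use <chi_rho, chi> = (1/|G|) sum_C |C| * chi_rho(C) * conj(chi(C)) with |G| = 3 for each irreducible chi in the table:
  <chi_rho, chi_0> = (1/3)[1*(3)*conj(1) + 1*(1 + 2*exp(-2*I*pi/3))*conj(1) + 1*(1 + 2*exp(2*I*pi/3))*conj(1)]
      = (1/3)[(3) + (1 + 2*exp(-2*I*pi/3)) + (1 + 2*exp(2*I*pi/3))] = 3/3 = 1
  <chi_rho, chi_1> = (1/3)[1*(3)*conj(1) + 1*(1 + 2*exp(-2*I*pi/3))*conj(exp(2*I*pi/3)) + 1*(1 + 2*exp(2*I*pi/3))*conj(exp(-2*I*pi/3))]
      = (1/3)[(3) + (exp(-2*I*pi/3) + 2*exp(2*I*pi/3)) + (2*exp(-2*I*pi/3) + exp(2*I*pi/3))] = 0/3 = 0
  <chi_rho, chi_2> = (1/3)[1*(3)*conj(1) + 1*(1 + 2*exp(-2*I*pi/3))*conj(exp(-2*I*pi/3)) + 1*(1 + 2*exp(2*I*pi/3))*conj(exp(2*I*pi/3))]
      = (1/3)[(3) + (2 + exp(2*I*pi/3)) + (2 + exp(-2*I*pi/3))] = 6/3 = 2
(Exp terms are combined using exp(i*s)*conj(exp(i*t)) = exp(i*(s-t)), and sums of them are collapsed using the identity that for every m > 1 the m distinct m-th roots of unity sum to 0, e.g. 1 + exp(2*I*pi/3) + exp(-2*I*pi/3) = 0.)
Dimension check: dim(rho) = sum (mult * dim) = 1*1 + 0*1 + 2*1 = 3 = chi_rho(e) = 3.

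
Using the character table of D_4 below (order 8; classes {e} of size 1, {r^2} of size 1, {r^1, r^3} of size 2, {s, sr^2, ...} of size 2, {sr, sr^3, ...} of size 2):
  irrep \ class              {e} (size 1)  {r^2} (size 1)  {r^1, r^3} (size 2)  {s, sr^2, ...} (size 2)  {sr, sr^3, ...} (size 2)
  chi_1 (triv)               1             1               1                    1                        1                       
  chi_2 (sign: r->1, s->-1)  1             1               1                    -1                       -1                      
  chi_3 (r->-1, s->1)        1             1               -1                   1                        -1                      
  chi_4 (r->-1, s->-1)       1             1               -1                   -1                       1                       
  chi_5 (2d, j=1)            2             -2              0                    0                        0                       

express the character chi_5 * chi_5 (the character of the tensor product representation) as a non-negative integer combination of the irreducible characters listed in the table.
chi_5 tensor chi_5 = chi_1 + chi_2 + chi_3 + chi_4 (all other irreducibles have multiplicity 0).

The character of a tensor product is the pointwise product (chi_5 * chi_5)(C) = chi_5(C) * chi_5(C):
  {e}: (2)*(2), {r^2}: (-2)*(-2), {r^1, r^3}: (0)*(0), {s, sr^2, ...}: (0)*(0), {sr, sr^3, ...}: (0)*(0)
so (chi_5 * chi_5) takes values
  {e} -> 4, {r^2} -> 4, {r^1, r^3} -> 0, {s, sr^2, ...} -> 0, {sr, sr^3, ...} -> 0.
Now take the inner product of this character with each irreducible chi from the table, <chi_5*chi_5, chi> = (1/8) sum_C |C| (chi_5*chi_5)(C) conj(chi(C)):
  <chi_5*chi_5, chi_1> = (1/8)[1*(4)*conj(1) + 1*(4)*conj(1) + 2*(0)*conj(1) + 2*(0)*conj(1) + 2*(0)*conj(1)]
      = (1/8)[(4) + (4) + (0) + (0) + (0)] = 8/8 = 1
  <chi_5*chi_5, chi_2> = (1/8)[1*(4)*conj(1) + 1*(4)*conj(1) + 2*(0)*conj(1) + 2*(0)*conj(-1) + 2*(0)*conj(-1)]
      = (1/8)[(4) + (4) + (0) + (0) + (0)] = 8/8 = 1
  <chi_5*chi_5, chi_3> = (1/8)[1*(4)*conj(1) + 1*(4)*conj(1) + 2*(0)*conj(-1) + 2*(0)*conj(1) + 2*(0)*conj(-1)]
      = (1/8)[(4) + (4) + (0) + (0) + (0)] = 8/8 = 1
  <chi_5*chi_5, chi_4> = (1/8)[1*(4)*conj(1) + 1*(4)*conj(1) + 2*(0)*conj(-1) + 2*(0)*conj(-1) + 2*(0)*conj(1)]
      = (1/8)[(4) + (4) + (0) + (0) + (0)] = 8/8 = 1
  <chi_5*chi_5, chi_5> = (1/8)[1*(4)*conj(2) + 1*(4)*conj(-2) + 2*(0)*conj(0) + 2*(0)*conj(0) + 2*(0)*conj(0)]
      = (1/8)[(8) + (-8) + (0) + (0) + (0)] = 0/8 = 0
Hence the multiplicities are chi_1: 1, chi_2: 1, chi_3: 1, chi_4: 1. Dimension check: dim(chi_5)*dim(chi_5) = 2*2 = 4 and sum (mult * dim) = 1*1 + 1*1 + 1*1 + 1*1 = 4.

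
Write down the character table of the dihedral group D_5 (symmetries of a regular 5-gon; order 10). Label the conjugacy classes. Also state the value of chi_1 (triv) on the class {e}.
Conjugacy classes: {e} of size 1, {r^1, r^4} of size 2, {r^2, r^3} of size 2, {s, sr, ..., sr^4} of size 5.
Character table:
  irrep \ class              {e} (size 1)  {r^1, r^4} (size 2)  {r^2, r^3} (size 2)  {s, sr, ..., sr^4} (size 5)
  chi_1 (triv)               1             1                    1                    1                          
  chi_2 (sign: r->1, s->-1)  1             1                    1                    -1                         
  chi_3 (2d, j=1)            2             -1/2 + sqrt(5)/2     -sqrt(5)/2 - 1/2     0                          
  chi_4 (2d, j=2)            2             -sqrt(5)/2 - 1/2     -1/2 + sqrt(5)/2     0                          

Spot check: chi_1 (triv) on {e} = 1.

Derivation: D_5 has order 2*5 = 10 with 4 conjugacy classes, hence 4 irreducibles. Sum of squared dims 1 + 1 + 4 + 4 = 10 = |G|. Linear characters come from the abelianisation; the 2-dimensional irreps have character r^k -> 2*cos(2*pi*j*k/5), reflections -> 0.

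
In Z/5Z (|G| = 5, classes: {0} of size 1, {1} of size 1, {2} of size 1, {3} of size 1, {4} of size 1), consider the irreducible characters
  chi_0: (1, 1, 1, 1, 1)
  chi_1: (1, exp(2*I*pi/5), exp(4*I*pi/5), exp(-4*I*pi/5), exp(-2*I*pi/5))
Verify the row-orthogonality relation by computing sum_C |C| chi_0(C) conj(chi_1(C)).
Sum = 0; so <chi_0, chi_1> = 0 (distinct irreducibles are orthogonal).

Explanation: Compute term by term over conjugacy classes (|C| * chi_0(C) * conj(chi_1(C))):
  1*(1)*conj(1) + 1*(1)*conj(exp(2*I*pi/5)) + 1*(1)*conj(exp(4*I*pi/5)) + 1*(1)*conj(exp(-4*I*pi/5)) + 1*(1)*conj(exp(-2*I*pi/5))
  = (1) + (exp(-2*I*pi/5)) + (exp(-4*I*pi/5)) + (exp(4*I*pi/5)) + (exp(2*I*pi/5))
  = 0.
(Exp terms are combined using exp(i*s)*conj(exp(i*t)) = exp(i*(s-t)), and sums of them are collapsed using the identity that for every m > 1 the m distinct m-th roots of unity sum to 0, e.g. 1 + exp(2*I*pi/3) + exp(-2*I*pi/3) = 0.)
Dividing by |G| = 5 gives 0/5 = 0, matching the row-orthogonality relation <chi_0, chi_1> = [chi_0 = chi_1].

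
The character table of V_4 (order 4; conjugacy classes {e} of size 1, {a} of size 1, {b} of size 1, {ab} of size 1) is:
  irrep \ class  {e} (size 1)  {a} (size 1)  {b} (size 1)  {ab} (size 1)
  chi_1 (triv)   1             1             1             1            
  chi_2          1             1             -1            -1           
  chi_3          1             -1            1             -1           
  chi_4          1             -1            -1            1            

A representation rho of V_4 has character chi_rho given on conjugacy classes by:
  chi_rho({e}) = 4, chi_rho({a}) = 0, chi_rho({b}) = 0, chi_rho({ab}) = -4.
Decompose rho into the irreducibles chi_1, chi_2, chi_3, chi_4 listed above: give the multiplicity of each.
Multiplicities: chi_1: 0, chi_2: 2, chi_3: 2, chi_4: 0.

Explanation: Use <chi_rho, chi> = (1/|G|) sum_C |C| * chi_rho(C) * conj(chi(C)) with |G| = 4 for each irreducible chi in the table:
  <chi_rho, chi_1> = (1/4)[1*(4)*conj(1) + 1*(0)*conj(1) + 1*(0)*conj(1) + 1*(-4)*conj(1)]
      = (1/4)[(4) + (0) + (0) + (-4)] = 0/4 = 0
  <chi_rho, chi_2> = (1/4)[1*(4)*conj(1) + 1*(0)*conj(1) + 1*(0)*conj(-1) + 1*(-4)*conj(-1)]
      = (1/4)[(4) + (0) + (0) + (4)] = 8/4 = 2
  <chi_rho, chi_3> = (1/4)[1*(4)*conj(1) + 1*(0)*conj(-1) + 1*(0)*conj(1) + 1*(-4)*conj(-1)]
      = (1/4)[(4) + (0) + (0) + (4)] = 8/4 = 2
  <chi_rho, chi_4> = (1/4)[1*(4)*conj(1) + 1*(0)*conj(-1) + 1*(0)*conj(-1) + 1*(-4)*conj(1)]
      = (1/4)[(4) + (0) + (0) + (-4)] = 0/4 = 0
Dimension check: dim(rho) = sum (mult * dim) = 0*1 + 2*1 + 2*1 + 0*1 = 4 = chi_rho(e) = 4.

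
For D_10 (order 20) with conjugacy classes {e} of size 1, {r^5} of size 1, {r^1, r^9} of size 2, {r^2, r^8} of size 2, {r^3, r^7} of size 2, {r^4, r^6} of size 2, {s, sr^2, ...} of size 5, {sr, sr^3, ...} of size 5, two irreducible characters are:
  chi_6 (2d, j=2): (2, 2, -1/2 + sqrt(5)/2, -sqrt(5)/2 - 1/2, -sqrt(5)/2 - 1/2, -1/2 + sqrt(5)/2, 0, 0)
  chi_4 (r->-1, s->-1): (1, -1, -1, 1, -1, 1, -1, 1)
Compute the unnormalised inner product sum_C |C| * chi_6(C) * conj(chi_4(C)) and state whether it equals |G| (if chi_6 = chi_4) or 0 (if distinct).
Sum = 0; so <chi_6, chi_4> = 0 (distinct irreducibles are orthogonal).

Derivation: Compute term by term over conjugacy classes (|C| * chi_6(C) * conj(chi_4(C))):
  1*(2)*conj(1) + 1*(2)*conj(-1) + 2*(-1/2 + sqrt(5)/2)*conj(-1) + 2*(-sqrt(5)/2 - 1/2)*conj(1) + 2*(-sqrt(5)/2 - 1/2)*conj(-1) + 2*(-1/2 + sqrt(5)/2)*conj(1) + 5*(0)*conj(-1) + 5*(0)*conj(1)
  = (2) + (-2) + (1 - sqrt(5)) + (-sqrt(5) - 1) + (1 + sqrt(5)) + (-1 + sqrt(5)) + (0) + (0)
  = 0.
Dividing by |G| = 20 gives 0/20 = 0, matching the row-orthogonality relation <chi_6, chi_4> = [chi_6 = chi_4].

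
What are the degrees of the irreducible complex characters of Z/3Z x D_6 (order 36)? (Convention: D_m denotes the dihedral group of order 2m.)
Dimensions: 1, 1, 1, 1, 1, 1, 1, 1, 1, 1, 1, 1, 2, 2, 2, 2, 2, 2

There are 18 irreducibles (= number of conjugacy classes). Their dimensions d_i satisfy sum d_i^2 = |G| = 36: 1 + 1 + 1 + 1 + 1 + 1 + 1 + 1 + 1 + 1 + 1 + 1 + 4 + 4 + 4 + 4 + 4 + 4 = 36. (For the product with Z/3Z: each of the 3 1-dim characters of Z/3Z tensors with each irrep of D_6, giving 3 copies of each D_6-dimension.)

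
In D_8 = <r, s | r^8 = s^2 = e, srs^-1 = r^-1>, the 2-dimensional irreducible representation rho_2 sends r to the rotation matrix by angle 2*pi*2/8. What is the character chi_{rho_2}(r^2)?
chi_{rho_2}(r^2) = 2*cos(2*pi*2*2/8) = -2

Why: rho_2(r^2) is rotation by angle 2*pi*2*2/8, whose trace is 2*cos(2*pi*2*2/8) = -2.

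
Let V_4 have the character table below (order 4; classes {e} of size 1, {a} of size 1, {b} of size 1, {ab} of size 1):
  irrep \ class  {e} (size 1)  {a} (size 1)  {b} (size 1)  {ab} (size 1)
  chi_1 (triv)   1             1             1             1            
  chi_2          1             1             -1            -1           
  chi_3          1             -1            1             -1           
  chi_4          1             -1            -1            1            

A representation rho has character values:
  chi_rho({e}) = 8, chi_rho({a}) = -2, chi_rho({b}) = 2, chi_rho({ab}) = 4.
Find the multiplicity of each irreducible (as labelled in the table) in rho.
Multiplicities: chi_1: 3, chi_2: 0, chi_3: 2, chi_4: 3.

Explanation: Use <chi_rho, chi> = (1/|G|) sum_C |C| * chi_rho(C) * conj(chi(C)) with |G| = 4 for each irreducible chi in the table:
  <chi_rho, chi_1> = (1/4)[1*(8)*conj(1) + 1*(-2)*conj(1) + 1*(2)*conj(1) + 1*(4)*conj(1)]
      = (1/4)[(8) + (-2) + (2) + (4)] = 12/4 = 3
  <chi_rho, chi_2> = (1/4)[1*(8)*conj(1) + 1*(-2)*conj(1) + 1*(2)*conj(-1) + 1*(4)*conj(-1)]
      = (1/4)[(8) + (-2) + (-2) + (-4)] = 0/4 = 0
  <chi_rho, chi_3> = (1/4)[1*(8)*conj(1) + 1*(-2)*conj(-1) + 1*(2)*conj(1) + 1*(4)*conj(-1)]
      = (1/4)[(8) + (2) + (2) + (-4)] = 8/4 = 2
  <chi_rho, chi_4> = (1/4)[1*(8)*conj(1) + 1*(-2)*conj(-1) + 1*(2)*conj(-1) + 1*(4)*conj(1)]
      = (1/4)[(8) + (2) + (-2) + (4)] = 12/4 = 3
Dimension check: dim(rho) = sum (mult * dim) = 3*1 + 0*1 + 2*1 + 3*1 = 8 = chi_rho(e) = 8.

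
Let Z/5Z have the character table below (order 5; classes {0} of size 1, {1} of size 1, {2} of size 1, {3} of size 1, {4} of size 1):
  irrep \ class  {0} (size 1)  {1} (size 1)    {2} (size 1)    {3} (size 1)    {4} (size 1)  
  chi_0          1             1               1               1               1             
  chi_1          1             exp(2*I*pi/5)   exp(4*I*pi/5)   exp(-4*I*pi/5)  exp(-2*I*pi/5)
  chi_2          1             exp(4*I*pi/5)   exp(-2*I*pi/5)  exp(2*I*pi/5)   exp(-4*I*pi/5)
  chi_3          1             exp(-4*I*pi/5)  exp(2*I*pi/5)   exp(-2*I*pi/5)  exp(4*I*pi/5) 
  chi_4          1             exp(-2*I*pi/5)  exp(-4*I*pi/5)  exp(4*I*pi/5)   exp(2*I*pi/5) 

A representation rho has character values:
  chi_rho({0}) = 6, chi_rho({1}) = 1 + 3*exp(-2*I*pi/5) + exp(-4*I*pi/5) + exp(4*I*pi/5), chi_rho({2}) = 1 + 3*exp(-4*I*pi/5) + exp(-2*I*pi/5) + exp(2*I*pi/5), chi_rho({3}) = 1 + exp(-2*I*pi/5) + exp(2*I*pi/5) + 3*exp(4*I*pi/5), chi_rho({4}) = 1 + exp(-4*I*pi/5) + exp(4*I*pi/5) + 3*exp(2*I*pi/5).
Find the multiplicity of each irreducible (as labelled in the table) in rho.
Multiplicities: chi_0: 1, chi_1: 0, chi_2: 1, chi_3: 1, chi_4: 3.

Derivation: Use <chi_rho, chi> = (1/|G|) sum_C |C| * chi_rho(C) * conj(chi(C)) with |G| = 5 for each irreducible chi in the table:
  <chi_rho, chi_0> = (1/5)[1*(6)*conj(1) + 1*(1 + 3*exp(-2*I*pi/5) + exp(-4*I*pi/5) + exp(4*I*pi/5))*conj(1) + 1*(1 + 3*exp(-4*I*pi/5) + exp(-2*I*pi/5) + exp(2*I*pi/5))*conj(1) + 1*(1 + exp(-2*I*pi/5) + exp(2*I*pi/5) + 3*exp(4*I*pi/5))*conj(1) + 1*(1 + exp(-4*I*pi/5) + exp(4*I*pi/5) + 3*exp(2*I*pi/5))*conj(1)]
      = (1/5)[(6) + (1 + 3*exp(-2*I*pi/5) + exp(-4*I*pi/5) + exp(4*I*pi/5)) + (1 + 3*exp(-4*I*pi/5) + exp(-2*I*pi/5) + exp(2*I*pi/5)) + (1 + exp(-2*I*pi/5) + exp(2*I*pi/5) + 3*exp(4*I*pi/5)) + (1 + exp(-4*I*pi/5) + exp(4*I*pi/5) + 3*exp(2*I*pi/5))] = 5/5 = 1
  <chi_rho, chi_1> = (1/5)[1*(6)*conj(1) + 1*(1 + 3*exp(-2*I*pi/5) + exp(-4*I*pi/5) + exp(4*I*pi/5))*conj(exp(2*I*pi/5)) + 1*(1 + 3*exp(-4*I*pi/5) + exp(-2*I*pi/5) + exp(2*I*pi/5))*conj(exp(4*I*pi/5)) + 1*(1 + exp(-2*I*pi/5) + exp(2*I*pi/5) + 3*exp(4*I*pi/5))*conj(exp(-4*I*pi/5)) + 1*(1 + exp(-4*I*pi/5) + exp(4*I*pi/5) + 3*exp(2*I*pi/5))*conj(exp(-2*I*pi/5))]
      = (1/5)[(6) + (3*exp(-4*I*pi/5) + exp(-2*I*pi/5) + exp(4*I*pi/5) + exp(2*I*pi/5)) + (exp(-2*I*pi/5) + exp(-4*I*pi/5) + exp(4*I*pi/5) + 3*exp(2*I*pi/5)) + (3*exp(-2*I*pi/5) + exp(-4*I*pi/5) + exp(4*I*pi/5) + exp(2*I*pi/5)) + (exp(-2*I*pi/5) + exp(-4*I*pi/5) + exp(2*I*pi/5) + 3*exp(4*I*pi/5))] = 0/5 = 0
  <chi_rho, chi_2> = (1/5)[1*(6)*conj(1) + 1*(1 + 3*exp(-2*I*pi/5) + exp(-4*I*pi/5) + exp(4*I*pi/5))*conj(exp(4*I*pi/5)) + 1*(1 + 3*exp(-4*I*pi/5) + exp(-2*I*pi/5) + exp(2*I*pi/5))*conj(exp(-2*I*pi/5)) + 1*(1 + exp(-2*I*pi/5) + exp(2*I*pi/5) + 3*exp(4*I*pi/5))*conj(exp(2*I*pi/5)) + 1*(1 + exp(-4*I*pi/5) + exp(4*I*pi/5) + 3*exp(2*I*pi/5))*conj(exp(-4*I*pi/5))]
      = (1/5)[(6) + (1 + exp(-4*I*pi/5) + exp(2*I*pi/5) + 3*exp(4*I*pi/5)) + (1 + 3*exp(-2*I*pi/5) + exp(4*I*pi/5) + exp(2*I*pi/5)) + (1 + exp(-2*I*pi/5) + exp(-4*I*pi/5) + 3*exp(2*I*pi/5)) + (1 + 3*exp(-4*I*pi/5) + exp(-2*I*pi/5) + exp(4*I*pi/5))] = 5/5 = 1
  <chi_rho, chi_3> = (1/5)[1*(6)*conj(1) + 1*(1 + 3*exp(-2*I*pi/5) + exp(-4*I*pi/5) + exp(4*I*pi/5))*conj(exp(-4*I*pi/5)) + 1*(1 + 3*exp(-4*I*pi/5) + exp(-2*I*pi/5) + exp(2*I*pi/5))*conj(exp(2*I*pi/5)) + 1*(1 + exp(-2*I*pi/5) + exp(2*I*pi/5) + 3*exp(4*I*pi/5))*conj(exp(-2*I*pi/5)) + 1*(1 + exp(-4*I*pi/5) + exp(4*I*pi/5) + 3*exp(2*I*pi/5))*conj(exp(4*I*pi/5))]
      = (1/5)[(6) + (1 + exp(-2*I*pi/5) + exp(4*I*pi/5) + 3*exp(2*I*pi/5)) + (1 + exp(-2*I*pi/5) + exp(-4*I*pi/5) + 3*exp(4*I*pi/5)) + (1 + 3*exp(-4*I*pi/5) + exp(4*I*pi/5) + exp(2*I*pi/5)) + (1 + 3*exp(-2*I*pi/5) + exp(-4*I*pi/5) + exp(2*I*pi/5))] = 5/5 = 1
  <chi_rho, chi_4> = (1/5)[1*(6)*conj(1) + 1*(1 + 3*exp(-2*I*pi/5) + exp(-4*I*pi/5) + exp(4*I*pi/5))*conj(exp(-2*I*pi/5)) + 1*(1 + 3*exp(-4*I*pi/5) + exp(-2*I*pi/5) + exp(2*I*pi/5))*conj(exp(-4*I*pi/5)) + 1*(1 + exp(-2*I*pi/5) + exp(2*I*pi/5) + 3*exp(4*I*pi/5))*conj(exp(4*I*pi/5)) + 1*(1 + exp(-4*I*pi/5) + exp(4*I*pi/5) + 3*exp(2*I*pi/5))*conj(exp(2*I*pi/5))]
      = (1/5)[(6) + (3 + exp(-2*I*pi/5) + exp(-4*I*pi/5) + exp(2*I*pi/5)) + (3 + exp(-4*I*pi/5) + exp(4*I*pi/5) + exp(2*I*pi/5)) + (3 + exp(-2*I*pi/5) + exp(-4*I*pi/5) + exp(4*I*pi/5)) + (3 + exp(-2*I*pi/5) + exp(4*I*pi/5) + exp(2*I*pi/5))] = 15/5 = 3
(Exp terms are combined using exp(i*s)*conj(exp(i*t)) = exp(i*(s-t)), and sums of them are collapsed using the identity that for every m > 1 the m distinct m-th roots of unity sum to 0, e.g. 1 + exp(2*I*pi/3) + exp(-2*I*pi/3) = 0.)
Dimension check: dim(rho) = sum (mult * dim) = 1*1 + 0*1 + 1*1 + 1*1 + 3*1 = 6 = chi_rho(e) = 6.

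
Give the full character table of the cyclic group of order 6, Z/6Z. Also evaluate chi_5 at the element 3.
Character table of Z/6Z (irreps indexed chi_0,...,chi_5 with chi_k(m) = zeta_6^(k*m), zeta_6 = exp(2*pi*i/6)):
  irrep \ class  {0} (size 1)  {1} (size 1)    {2} (size 1)    {3} (size 1)  {4} (size 1)    {5} (size 1)  
  chi_0          1             1               1               1             1               1             
  chi_1          1             exp(I*pi/3)     exp(2*I*pi/3)   -1            exp(-2*I*pi/3)  exp(-I*pi/3)  
  chi_2          1             exp(2*I*pi/3)   exp(-2*I*pi/3)  1             exp(2*I*pi/3)   exp(-2*I*pi/3)
  chi_3          1             -1              1               -1            1               -1            
  chi_4          1             exp(-2*I*pi/3)  exp(2*I*pi/3)   1             exp(-2*I*pi/3)  exp(2*I*pi/3) 
  chi_5          1             exp(-I*pi/3)    exp(-2*I*pi/3)  -1            exp(2*I*pi/3)   exp(I*pi/3)   

Spot check: chi_5(3) = zeta_6^(5*3) = zeta_6^15 = -1.

Z/6Z is abelian, so all 6 irreducible complex representations are 1-dimensional. They are given by chi_k(m) = zeta_6^(k*m) for k = 0,...,5. Row orthogonality: sum_m chi_k(m) conj(chi_l(m)) = 6 * [k = l].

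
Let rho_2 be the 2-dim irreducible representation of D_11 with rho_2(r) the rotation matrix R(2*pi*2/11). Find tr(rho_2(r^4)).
chi_{rho_2}(r^4) = 2*cos(2*pi*2*4/11) = -2*cos(5*pi/11)

Justification: rho_2(r^4) is rotation by angle 2*pi*2*4/11, whose trace is 2*cos(2*pi*2*4/11) = -2*cos(5*pi/11).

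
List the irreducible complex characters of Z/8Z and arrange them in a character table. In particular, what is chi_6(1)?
Character table of Z/8Z (irreps indexed chi_0,...,chi_7 with chi_k(m) = zeta_8^(k*m), zeta_8 = exp(2*pi*i/8)):
  irrep \ class  {0} (size 1)  {1} (size 1)    {2} (size 1)  {3} (size 1)    {4} (size 1)  {5} (size 1)    {6} (size 1)  {7} (size 1)  
  chi_0          1             1               1             1               1             1               1             1             
  chi_1          1             exp(I*pi/4)     I             exp(3*I*pi/4)   -1            exp(-3*I*pi/4)  -I            exp(-I*pi/4)  
  chi_2          1             I               -1            -I              1             I               -1            -I            
  chi_3          1             exp(3*I*pi/4)   -I            exp(I*pi/4)     -1            exp(-I*pi/4)    I             exp(-3*I*pi/4)
  chi_4          1             -1              1             -1              1             -1              1             -1            
  chi_5          1             exp(-3*I*pi/4)  I             exp(-I*pi/4)    -1            exp(I*pi/4)     -I            exp(3*I*pi/4) 
  chi_6          1             -I              -1            I               1             -I              -1            I             
  chi_7          1             exp(-I*pi/4)    -I            exp(-3*I*pi/4)  -1            exp(3*I*pi/4)   I             exp(I*pi/4)   

Spot check: chi_6(1) = zeta_8^(6*1) = zeta_8^6 = -I.

Derivation: Z/8Z is abelian, so all 8 irreducible complex representations are 1-dimensional. They are given by chi_k(m) = zeta_8^(k*m) for k = 0,...,7. Row orthogonality: sum_m chi_k(m) conj(chi_l(m)) = 8 * [k = l].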